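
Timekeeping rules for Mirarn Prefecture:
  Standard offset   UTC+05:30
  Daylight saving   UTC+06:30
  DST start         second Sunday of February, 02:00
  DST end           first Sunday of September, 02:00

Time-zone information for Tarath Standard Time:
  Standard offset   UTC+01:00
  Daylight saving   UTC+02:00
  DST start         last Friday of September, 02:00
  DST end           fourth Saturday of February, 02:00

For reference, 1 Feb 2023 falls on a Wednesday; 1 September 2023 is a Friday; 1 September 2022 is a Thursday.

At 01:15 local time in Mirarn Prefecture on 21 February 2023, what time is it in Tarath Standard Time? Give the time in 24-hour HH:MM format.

20:45

1 February 2023 is a Wednesday, so the first Sunday is February 5 and the second is February 12.
1 September 2023 is a Friday, so the first Sunday is September 3.
Daylight saving runs 12 February – 3 September; 21 February 2023 is inside that window, so Mirarn Prefecture is at UTC+06:30.
01:15 Mirarn Prefecture − 6h30m = 18:45 UTC (rolling into the previous day, 20 February 2023).
1 September 2022 is a Thursday, so Fridays fall on 2, 9, 16, 23, 30; the last is September 30.
1 February 2023 is a Wednesday, so the first Saturday is February 4 and the fourth is February 25.
At the standard offset (UTC+01:00), 18:45 UTC + 1h = 19:45 Tarath Standard Time standard time.
Daylight saving runs 30 September 2022 – 25 February 2023; the standard-time date in Tarath Standard Time, 20 February 2023, is inside that window, so Tarath Standard Time is at UTC+02:00.
18:45 UTC + 2h = 20:45 Tarath Standard Time.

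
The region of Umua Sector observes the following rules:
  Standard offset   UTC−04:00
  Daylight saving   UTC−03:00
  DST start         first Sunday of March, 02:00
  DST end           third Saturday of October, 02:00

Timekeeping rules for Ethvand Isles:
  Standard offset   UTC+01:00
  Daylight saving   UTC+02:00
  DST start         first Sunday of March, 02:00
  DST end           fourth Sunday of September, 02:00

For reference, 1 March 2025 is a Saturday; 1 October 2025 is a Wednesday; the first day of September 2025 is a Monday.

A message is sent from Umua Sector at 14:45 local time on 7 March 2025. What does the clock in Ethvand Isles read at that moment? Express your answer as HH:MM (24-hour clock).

19:45

1 March 2025 is a Saturday, so the first Sunday is March 2.
1 October 2025 is a Wednesday, so the first Saturday is October 4 and the third is October 18.
7 March 2025 lies within the daylight-saving period (2 March – 18 October), so Umua Sector is on daylight time, UTC−03:00.
14:45 Umua Sector + 3h = 17:45 UTC.
1 March 2025 is a Saturday, so the first Sunday is March 2.
1 September 2025 is a Monday, so the first Sunday is September 7 and the fourth is September 28.
At the standard offset (UTC+01:00), 17:45 UTC + 1h = 18:45 Ethvand Isles standard time.
The standard-time date in Ethvand Isles, 7 March 2025, falls between 2 March and 28 September, so daylight saving is in effect and Ethvand Isles is at UTC+02:00.
17:45 UTC + 2h = 19:45 Ethvand Isles.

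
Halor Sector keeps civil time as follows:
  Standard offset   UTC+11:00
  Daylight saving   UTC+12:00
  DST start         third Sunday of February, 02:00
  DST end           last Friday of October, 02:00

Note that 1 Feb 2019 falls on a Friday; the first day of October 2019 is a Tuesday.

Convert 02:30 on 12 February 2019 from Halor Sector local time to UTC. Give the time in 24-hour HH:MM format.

1 February 2019 is a Friday, so the first Sunday is February 3 and the third is February 17.
1 October 2019 is a Tuesday, so Fridays fall on 4, 11, 18, 25; the last is October 25.
Daylight saving runs 17 February – 25 October; 12 February 2019 is outside that window, so Halor Sector is on standard time at UTC+11:00.
02:30 local − 11h = 15:30 UTC (rolling into the previous day, 11 February 2019).

15:30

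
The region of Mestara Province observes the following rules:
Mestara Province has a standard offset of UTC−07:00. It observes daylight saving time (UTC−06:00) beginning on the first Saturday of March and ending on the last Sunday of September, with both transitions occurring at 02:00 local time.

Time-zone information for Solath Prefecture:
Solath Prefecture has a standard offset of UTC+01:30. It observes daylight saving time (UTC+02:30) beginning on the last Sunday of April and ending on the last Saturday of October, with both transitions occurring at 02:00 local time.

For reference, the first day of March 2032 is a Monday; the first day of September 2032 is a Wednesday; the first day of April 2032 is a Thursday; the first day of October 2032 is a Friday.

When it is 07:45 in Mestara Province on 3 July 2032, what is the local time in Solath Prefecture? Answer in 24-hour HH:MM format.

16:15

1 March 2032 is a Monday, so the first Saturday is March 6.
1 September 2032 is a Wednesday, so Sundays fall on 5, 12, 19, 26; the last is September 26.
Daylight saving runs 6 March – 26 September; 3 July 2032 is inside that window, so Mestara Province is at UTC−06:00.
07:45 Mestara Province + 6h = 13:45 UTC.
1 April 2032 is a Thursday, so Sundays fall on 4, 11, 18, 25; the last is April 25.
1 October 2032 is a Friday, so Saturdays fall on 2, 9, 16, 23, 30; the last is October 30.
At the standard offset (UTC+01:30), 13:45 UTC + 1h30m = 15:15 Solath Prefecture standard time.
The standard-time date in Solath Prefecture, 3 July 2032, falls between 25 April and 30 October, so daylight saving is in effect and Solath Prefecture is at UTC+02:30.
13:45 UTC + 2h30m = 16:15 Solath Prefecture.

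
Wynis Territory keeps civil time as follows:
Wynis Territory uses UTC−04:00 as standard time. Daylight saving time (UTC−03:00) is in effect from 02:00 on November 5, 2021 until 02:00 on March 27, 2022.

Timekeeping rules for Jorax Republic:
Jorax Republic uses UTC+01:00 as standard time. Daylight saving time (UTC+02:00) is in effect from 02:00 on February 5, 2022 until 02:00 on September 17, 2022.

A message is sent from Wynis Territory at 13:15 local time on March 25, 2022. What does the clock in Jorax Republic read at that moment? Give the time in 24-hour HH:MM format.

18:15

March 25, 2022 lies within the daylight-saving period (5 November 2021 – 27 March 2022), so Wynis Territory is on daylight time, UTC−03:00.
13:15 Wynis Territory + 3h = 16:15 UTC.
At the standard offset (UTC+01:00), 16:15 UTC + 1h = 17:15 Jorax Republic standard time.
The standard-time date in Jorax Republic, March 25, 2022, falls between 5 February and 17 September, so daylight saving is in effect and Jorax Republic is at UTC+02:00.
16:15 UTC + 2h = 18:15 Jorax Republic.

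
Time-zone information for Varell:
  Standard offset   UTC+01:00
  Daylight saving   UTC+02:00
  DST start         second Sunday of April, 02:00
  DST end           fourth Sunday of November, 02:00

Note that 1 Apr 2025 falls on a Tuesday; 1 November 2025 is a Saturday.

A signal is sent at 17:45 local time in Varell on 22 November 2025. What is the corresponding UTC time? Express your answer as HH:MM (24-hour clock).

1 April 2025 is a Tuesday, so the first Sunday is April 6 and the second is April 13.
1 November 2025 is a Saturday, so the first Sunday is November 2 and the fourth is November 23.
Daylight saving runs 13 April – 23 November; 22 November 2025 is inside that window, so Varell is at UTC+02:00.
17:45 local − 2h = 15:45 UTC.

15:45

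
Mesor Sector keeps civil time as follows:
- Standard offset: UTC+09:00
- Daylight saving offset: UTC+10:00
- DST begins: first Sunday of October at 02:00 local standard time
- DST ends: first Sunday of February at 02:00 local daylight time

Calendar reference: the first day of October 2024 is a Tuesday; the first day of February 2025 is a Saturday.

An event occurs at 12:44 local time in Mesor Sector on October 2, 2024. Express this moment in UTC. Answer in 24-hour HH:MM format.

1 October 2024 is a Tuesday, so the first Sunday is October 6.
1 February 2025 is a Saturday, so the first Sunday is February 2.
October 2, 2024 is outside the daylight-saving period (6 October 2024 – 2 February 2025), so Mesor Sector is on standard time, UTC+09:00.
12:44 local − 9h = 03:44 UTC.

03:44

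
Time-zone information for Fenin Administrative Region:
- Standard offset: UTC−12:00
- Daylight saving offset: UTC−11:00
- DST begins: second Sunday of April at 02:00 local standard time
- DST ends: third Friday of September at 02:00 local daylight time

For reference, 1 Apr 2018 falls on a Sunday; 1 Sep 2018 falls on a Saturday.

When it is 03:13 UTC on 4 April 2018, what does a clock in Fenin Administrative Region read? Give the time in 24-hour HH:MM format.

1 April 2018 is a Sunday, so the first Sunday is April 1 and the second is April 8.
1 September 2018 is a Saturday, so the first Friday is September 7 and the third is September 21.
At the standard offset (UTC−12:00), 03:13 UTC − 12h = 15:13 Fenin Administrative Region standard time (rolling into the previous day, 3 April 2018).
The standard-time date in Fenin Administrative Region, 3 April 2018, does not fall between 8 April and 21 September, so daylight saving is not in effect and Fenin Administrative Region is at UTC−12:00.
03:13 UTC − 12h = 15:13 local (rolling into the previous day, 3 April 2018).

15:13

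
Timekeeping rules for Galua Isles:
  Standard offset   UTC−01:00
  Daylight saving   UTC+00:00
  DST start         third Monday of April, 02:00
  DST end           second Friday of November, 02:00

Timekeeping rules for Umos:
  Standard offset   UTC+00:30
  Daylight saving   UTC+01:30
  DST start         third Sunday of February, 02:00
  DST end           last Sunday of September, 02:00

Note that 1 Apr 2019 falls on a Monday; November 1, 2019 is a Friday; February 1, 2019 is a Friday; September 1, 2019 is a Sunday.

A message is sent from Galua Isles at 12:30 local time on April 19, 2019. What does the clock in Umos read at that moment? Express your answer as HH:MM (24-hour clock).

1 April 2019 is a Monday, so the first Monday is April 1 and the third is April 15.
1 November 2019 is a Friday, so the first Friday is November 1 and the second is November 8.
April 19, 2019 falls between 15 April and 8 November, so daylight saving is in effect and Galua Isles is at UTC+00:00.
12:30 Galua Isles − 0h = 12:30 UTC.
1 February 2019 is a Friday, so the first Sunday is February 3 and the third is February 17.
1 September 2019 is a Sunday, so Sundays fall on 1, 8, 15, 22, 29; the last is September 29.
At the standard offset (UTC+00:30), 12:30 UTC + 0h30m = 13:00 Umos standard time.
Daylight saving runs 17 February – 29 September; the standard-time date in Umos, April 19, 2019, is inside that window, so Umos is at UTC+01:30.
12:30 UTC + 1h30m = 14:00 Umos.

14:00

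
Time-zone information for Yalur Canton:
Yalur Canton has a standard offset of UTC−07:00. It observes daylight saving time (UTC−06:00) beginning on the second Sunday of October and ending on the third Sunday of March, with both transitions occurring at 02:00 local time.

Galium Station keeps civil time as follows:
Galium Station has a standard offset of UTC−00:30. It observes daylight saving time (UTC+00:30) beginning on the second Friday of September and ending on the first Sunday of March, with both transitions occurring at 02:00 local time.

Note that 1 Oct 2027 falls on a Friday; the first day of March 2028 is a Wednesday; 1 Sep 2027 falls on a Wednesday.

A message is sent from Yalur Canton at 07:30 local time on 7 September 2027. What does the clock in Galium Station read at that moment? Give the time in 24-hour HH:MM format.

1 October 2027 is a Friday, so the first Sunday is October 3 and the second is October 10.
1 March 2028 is a Wednesday, so the first Sunday is March 5 and the third is March 19.
7 September 2027 is outside the daylight-saving period (10 October 2027 – 19 March 2028), so Yalur Canton is on standard time, UTC−07:00.
07:30 Yalur Canton + 7h = 14:30 UTC.
1 September 2027 is a Wednesday, so the first Friday is September 3 and the second is September 10.
1 March 2028 is a Wednesday, so the first Sunday is March 5.
At the standard offset (UTC−00:30), 14:30 UTC − 0h30m = 14:00 Galium Station standard time.
The standard-time date in Galium Station, 7 September 2027, is outside the daylight-saving period (10 September 2027 – 5 March 2028), so Galium Station is on standard time, UTC−00:30.
14:30 UTC − 0h30m = 14:00 Galium Station.

14:00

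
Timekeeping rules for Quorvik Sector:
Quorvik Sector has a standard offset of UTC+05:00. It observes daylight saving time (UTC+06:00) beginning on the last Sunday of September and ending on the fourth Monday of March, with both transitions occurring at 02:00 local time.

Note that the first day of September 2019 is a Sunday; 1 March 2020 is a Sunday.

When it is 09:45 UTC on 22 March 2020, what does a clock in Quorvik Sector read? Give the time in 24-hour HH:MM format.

15:45

1 September 2019 is a Sunday, so Sundays fall on 1, 8, 15, 22, 29; the last is September 29.
1 March 2020 is a Sunday, so the first Monday is March 2 and the fourth is March 23.
At the standard offset (UTC+05:00), 09:45 UTC + 5h = 14:45 Quorvik Sector standard time.
The standard-time date in Quorvik Sector, 22 March 2020, lies within the daylight-saving period (29 September 2019 – 23 March 2020), so Quorvik Sector is on daylight time, UTC+06:00.
09:45 UTC + 6h = 15:45 local.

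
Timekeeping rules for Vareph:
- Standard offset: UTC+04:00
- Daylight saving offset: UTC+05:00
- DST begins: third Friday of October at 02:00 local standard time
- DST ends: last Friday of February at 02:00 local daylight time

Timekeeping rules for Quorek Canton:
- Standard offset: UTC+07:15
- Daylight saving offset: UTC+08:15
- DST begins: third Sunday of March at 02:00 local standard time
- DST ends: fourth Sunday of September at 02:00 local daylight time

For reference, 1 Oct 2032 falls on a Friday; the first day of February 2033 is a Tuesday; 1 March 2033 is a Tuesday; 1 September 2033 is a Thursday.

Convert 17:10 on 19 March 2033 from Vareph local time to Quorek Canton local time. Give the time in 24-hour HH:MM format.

1 October 2032 is a Friday, so the first Friday is October 1 and the third is October 15.
1 February 2033 is a Tuesday, so Fridays fall on 4, 11, 18, 25; the last is February 25.
19 March 2033 does not fall between 15 October 2032 and 25 February 2033, so daylight saving is not in effect and Vareph is at UTC+04:00.
17:10 Vareph − 4h = 13:10 UTC.
1 March 2033 is a Tuesday, so the first Sunday is March 6 and the third is March 20.
1 September 2033 is a Thursday, so the first Sunday is September 4 and the fourth is September 25.
At the standard offset (UTC+07:15), 13:10 UTC + 7h15m = 20:25 Quorek Canton standard time.
The standard-time date in Quorek Canton, 19 March 2033, does not fall between 20 March and 25 September, so daylight saving is not in effect and Quorek Canton is at UTC+07:15.
13:10 UTC + 7h15m = 20:25 Quorek Canton.

20:25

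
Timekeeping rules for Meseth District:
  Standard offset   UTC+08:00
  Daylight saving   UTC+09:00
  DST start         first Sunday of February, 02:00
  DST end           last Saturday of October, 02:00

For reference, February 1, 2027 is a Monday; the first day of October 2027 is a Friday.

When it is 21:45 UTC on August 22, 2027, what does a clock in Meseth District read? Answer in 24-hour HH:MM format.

06:45

1 February 2027 is a Monday, so the first Sunday is February 7.
1 October 2027 is a Friday, so Saturdays fall on 2, 9, 16, 23, 30; the last is October 30.
At the standard offset (UTC+08:00), 21:45 UTC + 8h = 05:45 Meseth District standard time (rolling into the next day, 23 August 2027).
The standard-time date in Meseth District, August 23, 2027, lies within the daylight-saving period (7 February – 30 October), so Meseth District is on daylight time, UTC+09:00.
21:45 UTC + 9h = 06:45 local (rolling into the next day, 23 August 2027).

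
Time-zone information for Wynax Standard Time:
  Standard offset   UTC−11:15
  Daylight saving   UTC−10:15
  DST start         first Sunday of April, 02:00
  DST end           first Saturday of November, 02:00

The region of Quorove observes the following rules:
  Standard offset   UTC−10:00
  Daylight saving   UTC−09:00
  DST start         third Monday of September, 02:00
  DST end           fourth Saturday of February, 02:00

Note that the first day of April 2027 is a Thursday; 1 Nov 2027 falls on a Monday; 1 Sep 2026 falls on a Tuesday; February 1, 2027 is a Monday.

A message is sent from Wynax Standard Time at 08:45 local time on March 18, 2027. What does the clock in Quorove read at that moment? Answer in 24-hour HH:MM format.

10:00

1 April 2027 is a Thursday, so the first Sunday is April 4.
1 November 2027 is a Monday, so the first Saturday is November 6.
March 18, 2027 is outside the daylight-saving period (4 April – 6 November), so Wynax Standard Time is on standard time, UTC−11:15.
08:45 Wynax Standard Time + 11h15m = 20:00 UTC.
1 September 2026 is a Tuesday, so the first Monday is September 7 and the third is September 21.
1 February 2027 is a Monday, so the first Saturday is February 6 and the fourth is February 27.
At the standard offset (UTC−10:00), 20:00 UTC − 10h = 10:00 Quorove standard time.
The standard-time date in Quorove, March 18, 2027, is outside the daylight-saving period (21 September 2026 – 27 February 2027), so Quorove is on standard time, UTC−10:00.
20:00 UTC − 10h = 10:00 Quorove.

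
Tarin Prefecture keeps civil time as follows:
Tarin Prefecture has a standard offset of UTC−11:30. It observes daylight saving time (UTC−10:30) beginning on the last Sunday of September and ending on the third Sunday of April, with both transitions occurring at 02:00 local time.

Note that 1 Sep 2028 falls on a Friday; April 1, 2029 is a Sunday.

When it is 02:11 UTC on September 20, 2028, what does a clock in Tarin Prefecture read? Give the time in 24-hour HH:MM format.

14:41

1 September 2028 is a Friday, so Sundays fall on 3, 10, 17, 24; the last is September 24.
1 April 2029 is a Sunday, so the first Sunday is April 1 and the third is April 15.
At the standard offset (UTC−11:30), 02:11 UTC − 11h30m = 14:41 Tarin Prefecture standard time (rolling into the previous day, 19 September 2028).
The standard-time date in Tarin Prefecture, September 19, 2028, does not fall between 24 September 2028 and 15 April 2029, so daylight saving is not in effect and Tarin Prefecture is at UTC−11:30.
02:11 UTC − 11h30m = 14:41 local (rolling into the previous day, 19 September 2028).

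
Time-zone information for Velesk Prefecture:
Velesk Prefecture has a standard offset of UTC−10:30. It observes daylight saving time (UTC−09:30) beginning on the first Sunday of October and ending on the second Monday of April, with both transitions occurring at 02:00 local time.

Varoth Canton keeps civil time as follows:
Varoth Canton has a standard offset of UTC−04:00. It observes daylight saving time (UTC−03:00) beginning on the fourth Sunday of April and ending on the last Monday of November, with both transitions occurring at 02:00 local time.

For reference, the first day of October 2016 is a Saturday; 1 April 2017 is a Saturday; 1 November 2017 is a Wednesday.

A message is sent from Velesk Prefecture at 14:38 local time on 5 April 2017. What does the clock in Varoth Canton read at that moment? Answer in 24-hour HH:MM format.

20:08

1 October 2016 is a Saturday, so the first Sunday is October 2.
1 April 2017 is a Saturday, so the first Monday is April 3 and the second is April 10.
5 April 2017 falls between 2 October 2016 and 10 April 2017, so daylight saving is in effect and Velesk Prefecture is at UTC−09:30.
14:38 Velesk Prefecture + 9h30m = 00:08 UTC (rolling into the next day, 6 April 2017).
1 April 2017 is a Saturday, so the first Sunday is April 2 and the fourth is April 23.
1 November 2017 is a Wednesday, so Mondays fall on 6, 13, 20, 27; the last is November 27.
At the standard offset (UTC−04:00), 00:08 UTC − 4h = 20:08 Varoth Canton standard time (rolling into the previous day, 5 April 2017).
The standard-time date in Varoth Canton, 5 April 2017, does not fall between 23 April and 27 November, so daylight saving is not in effect and Varoth Canton is at UTC−04:00.
00:08 UTC − 4h = 20:08 Varoth Canton (rolling into the previous day, 5 April 2017).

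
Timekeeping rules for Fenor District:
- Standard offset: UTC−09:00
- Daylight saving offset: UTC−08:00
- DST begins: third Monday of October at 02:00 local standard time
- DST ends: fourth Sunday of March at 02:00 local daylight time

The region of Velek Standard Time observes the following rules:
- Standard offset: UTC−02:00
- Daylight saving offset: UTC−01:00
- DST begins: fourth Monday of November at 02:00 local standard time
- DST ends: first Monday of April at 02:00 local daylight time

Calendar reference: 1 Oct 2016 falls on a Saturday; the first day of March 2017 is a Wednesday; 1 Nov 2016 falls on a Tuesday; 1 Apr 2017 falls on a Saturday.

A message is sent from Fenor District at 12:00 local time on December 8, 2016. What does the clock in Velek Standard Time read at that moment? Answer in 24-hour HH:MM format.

19:00

1 October 2016 is a Saturday, so the first Monday is October 3 and the third is October 17.
1 March 2017 is a Wednesday, so the first Sunday is March 5 and the fourth is March 26.
December 8, 2016 lies within the daylight-saving period (17 October 2016 – 26 March 2017), so Fenor District is on daylight time, UTC−08:00.
12:00 Fenor District + 8h = 20:00 UTC.
1 November 2016 is a Tuesday, so the first Monday is November 7 and the fourth is November 28.
1 April 2017 is a Saturday, so the first Monday is April 3.
At the standard offset (UTC−02:00), 20:00 UTC − 2h = 18:00 Velek Standard Time standard time.
Daylight saving runs 28 November 2016 – 3 April 2017; the standard-time date in Velek Standard Time, December 8, 2016, is inside that window, so Velek Standard Time is at UTC−01:00.
20:00 UTC − 1h = 19:00 Velek Standard Time.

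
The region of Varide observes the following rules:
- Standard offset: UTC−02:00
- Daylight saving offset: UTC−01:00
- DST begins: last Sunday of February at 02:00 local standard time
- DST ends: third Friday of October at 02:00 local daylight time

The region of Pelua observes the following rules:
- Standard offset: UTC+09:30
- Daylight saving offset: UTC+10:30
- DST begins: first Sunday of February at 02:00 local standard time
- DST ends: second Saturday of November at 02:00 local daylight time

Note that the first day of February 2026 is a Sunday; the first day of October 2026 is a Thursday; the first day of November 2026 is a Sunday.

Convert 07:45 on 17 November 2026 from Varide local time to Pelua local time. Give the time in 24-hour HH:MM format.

1 February 2026 is a Sunday, so Sundays fall on 1, 8, 15, 22; the last is February 22.
1 October 2026 is a Thursday, so the first Friday is October 2 and the third is October 16.
17 November 2026 does not fall between 22 February and 16 October, so daylight saving is not in effect and Varide is at UTC−02:00.
07:45 Varide + 2h = 09:45 UTC.
1 February 2026 is a Sunday, so the first Sunday is February 1.
1 November 2026 is a Sunday, so the first Saturday is November 7 and the second is November 14.
At the standard offset (UTC+09:30), 09:45 UTC + 9h30m = 19:15 Pelua standard time.
The standard-time date in Pelua, 17 November 2026, does not fall between 1 February and 14 November, so daylight saving is not in effect and Pelua is at UTC+09:30.
09:45 UTC + 9h30m = 19:15 Pelua.

19:15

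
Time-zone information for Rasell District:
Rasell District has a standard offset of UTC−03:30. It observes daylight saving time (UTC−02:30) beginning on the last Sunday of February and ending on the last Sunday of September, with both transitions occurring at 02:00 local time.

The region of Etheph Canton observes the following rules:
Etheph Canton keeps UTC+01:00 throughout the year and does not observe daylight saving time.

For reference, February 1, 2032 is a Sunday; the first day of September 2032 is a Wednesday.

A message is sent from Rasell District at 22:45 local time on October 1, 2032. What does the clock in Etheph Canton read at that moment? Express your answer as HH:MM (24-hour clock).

1 February 2032 is a Sunday, so Sundays fall on 1, 8, 15, 22, 29; the last is February 29.
1 September 2032 is a Wednesday, so Sundays fall on 5, 12, 19, 26; the last is September 26.
October 1, 2032 is outside the daylight-saving period (29 February – 26 September), so Rasell District is on standard time, UTC−03:30.
22:45 Rasell District + 3h30m = 02:15 UTC (rolling into the next day, 2 October 2032).
Etheph Canton has no daylight saving, so its offset is UTC+01:00 year-round.
02:15 UTC + 1h = 03:15 Etheph Canton.

03:15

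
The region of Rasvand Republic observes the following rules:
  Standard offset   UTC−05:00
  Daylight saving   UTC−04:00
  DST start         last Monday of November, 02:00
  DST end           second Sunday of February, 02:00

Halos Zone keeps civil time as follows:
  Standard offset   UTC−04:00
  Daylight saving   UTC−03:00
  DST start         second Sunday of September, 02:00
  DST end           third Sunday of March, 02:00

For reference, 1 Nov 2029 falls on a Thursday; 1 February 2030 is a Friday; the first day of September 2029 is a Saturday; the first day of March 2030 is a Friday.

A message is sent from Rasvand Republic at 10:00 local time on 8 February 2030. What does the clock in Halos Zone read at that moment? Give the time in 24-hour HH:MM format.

11:00

1 November 2029 is a Thursday, so Mondays fall on 5, 12, 19, 26; the last is November 26.
1 February 2030 is a Friday, so the first Sunday is February 3 and the second is February 10.
8 February 2030 lies within the daylight-saving period (26 November 2029 – 10 February 2030), so Rasvand Republic is on daylight time, UTC−04:00.
10:00 Rasvand Republic + 4h = 14:00 UTC.
1 September 2029 is a Saturday, so the first Sunday is September 2 and the second is September 9.
1 March 2030 is a Friday, so the first Sunday is March 3 and the third is March 17.
At the standard offset (UTC−04:00), 14:00 UTC − 4h = 10:00 Halos Zone standard time.
The standard-time date in Halos Zone, 8 February 2030, falls between 9 September 2029 and 17 March 2030, so daylight saving is in effect and Halos Zone is at UTC−03:00.
14:00 UTC − 3h = 11:00 Halos Zone.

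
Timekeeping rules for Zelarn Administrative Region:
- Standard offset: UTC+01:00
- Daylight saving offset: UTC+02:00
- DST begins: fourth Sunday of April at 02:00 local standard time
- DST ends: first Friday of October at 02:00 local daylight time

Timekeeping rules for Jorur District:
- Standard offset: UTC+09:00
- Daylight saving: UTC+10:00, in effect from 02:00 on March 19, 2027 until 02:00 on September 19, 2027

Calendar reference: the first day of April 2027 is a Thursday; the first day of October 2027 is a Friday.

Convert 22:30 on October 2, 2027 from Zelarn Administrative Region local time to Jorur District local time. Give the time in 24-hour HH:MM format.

1 April 2027 is a Thursday, so the first Sunday is April 4 and the fourth is April 25.
1 October 2027 is a Friday, so the first Friday is October 1.
Daylight saving runs 25 April – 1 October; October 2, 2027 is outside that window, so Zelarn Administrative Region is on standard time at UTC+01:00.
22:30 Zelarn Administrative Region − 1h = 21:30 UTC.
At the standard offset (UTC+09:00), 21:30 UTC + 9h = 06:30 Jorur District standard time (rolling into the next day, 3 October 2027).
Daylight saving runs 19 March – 19 September; the standard-time date in Jorur District, October 3, 2027, is outside that window, so Jorur District is on standard time at UTC+09:00.
21:30 UTC + 9h = 06:30 Jorur District (rolling into the next day, 3 October 2027).

06:30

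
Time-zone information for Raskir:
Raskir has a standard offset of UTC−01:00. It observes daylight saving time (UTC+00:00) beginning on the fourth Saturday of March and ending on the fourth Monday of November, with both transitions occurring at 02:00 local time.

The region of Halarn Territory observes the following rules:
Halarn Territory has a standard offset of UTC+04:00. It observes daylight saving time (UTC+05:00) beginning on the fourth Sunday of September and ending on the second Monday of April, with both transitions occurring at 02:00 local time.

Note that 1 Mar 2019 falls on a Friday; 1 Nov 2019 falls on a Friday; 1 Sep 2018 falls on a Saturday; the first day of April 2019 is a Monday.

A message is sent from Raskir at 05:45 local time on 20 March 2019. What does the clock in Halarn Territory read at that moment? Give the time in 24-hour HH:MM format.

11:45

1 March 2019 is a Friday, so the first Saturday is March 2 and the fourth is March 23.
1 November 2019 is a Friday, so the first Monday is November 4 and the fourth is November 25.
20 March 2019 does not fall between 23 March and 25 November, so daylight saving is not in effect and Raskir is at UTC−01:00.
05:45 Raskir + 1h = 06:45 UTC.
1 September 2018 is a Saturday, so the first Sunday is September 2 and the fourth is September 23.
1 April 2019 is a Monday, so the first Monday is April 1 and the second is April 8.
At the standard offset (UTC+04:00), 06:45 UTC + 4h = 10:45 Halarn Territory standard time.
The standard-time date in Halarn Territory, 20 March 2019, falls between 23 September 2018 and 8 April 2019, so daylight saving is in effect and Halarn Territory is at UTC+05:00.
06:45 UTC + 5h = 11:45 Halarn Territory.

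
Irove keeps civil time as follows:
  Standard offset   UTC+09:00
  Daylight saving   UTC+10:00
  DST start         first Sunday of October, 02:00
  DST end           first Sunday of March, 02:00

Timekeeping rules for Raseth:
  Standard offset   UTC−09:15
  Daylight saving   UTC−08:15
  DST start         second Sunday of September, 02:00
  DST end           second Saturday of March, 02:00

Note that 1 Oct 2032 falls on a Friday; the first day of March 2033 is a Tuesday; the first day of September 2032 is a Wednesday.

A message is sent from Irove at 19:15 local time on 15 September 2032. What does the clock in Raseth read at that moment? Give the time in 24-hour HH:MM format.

1 October 2032 is a Friday, so the first Sunday is October 3.
1 March 2033 is a Tuesday, so the first Sunday is March 6.
15 September 2032 is outside the daylight-saving period (3 October 2032 – 6 March 2033), so Irove is on standard time, UTC+09:00.
19:15 Irove − 9h = 10:15 UTC.
1 September 2032 is a Wednesday, so the first Sunday is September 5 and the second is September 12.
1 March 2033 is a Tuesday, so the first Saturday is March 5 and the second is March 12.
At the standard offset (UTC−09:15), 10:15 UTC − 9h15m = 01:00 Raseth standard time.
The standard-time date in Raseth, 15 September 2032, lies within the daylight-saving period (12 September 2032 – 12 March 2033), so Raseth is on daylight time, UTC−08:15.
10:15 UTC − 8h15m = 02:00 Raseth.

02:00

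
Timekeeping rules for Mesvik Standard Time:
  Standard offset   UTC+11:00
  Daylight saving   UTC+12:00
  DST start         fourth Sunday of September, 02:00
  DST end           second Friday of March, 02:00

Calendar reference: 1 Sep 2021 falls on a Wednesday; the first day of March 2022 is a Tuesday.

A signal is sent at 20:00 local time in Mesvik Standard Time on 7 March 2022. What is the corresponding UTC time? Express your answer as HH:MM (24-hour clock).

1 September 2021 is a Wednesday, so the first Sunday is September 5 and the fourth is September 26.
1 March 2022 is a Tuesday, so the first Friday is March 4 and the second is March 11.
7 March 2022 lies within the daylight-saving period (26 September 2021 – 11 March 2022), so Mesvik Standard Time is on daylight time, UTC+12:00.
20:00 local − 12h = 08:00 UTC.

08:00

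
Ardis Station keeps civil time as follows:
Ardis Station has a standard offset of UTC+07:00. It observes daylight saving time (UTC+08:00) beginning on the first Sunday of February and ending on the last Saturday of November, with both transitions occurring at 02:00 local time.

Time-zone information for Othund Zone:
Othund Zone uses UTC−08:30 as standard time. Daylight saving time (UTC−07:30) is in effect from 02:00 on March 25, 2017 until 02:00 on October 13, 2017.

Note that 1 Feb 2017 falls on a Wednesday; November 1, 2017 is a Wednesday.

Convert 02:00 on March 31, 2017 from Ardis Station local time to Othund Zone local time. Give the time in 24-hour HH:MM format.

1 February 2017 is a Wednesday, so the first Sunday is February 5.
1 November 2017 is a Wednesday, so Saturdays fall on 4, 11, 18, 25; the last is November 25.
March 31, 2017 falls between 5 February and 25 November, so daylight saving is in effect and Ardis Station is at UTC+08:00.
02:00 Ardis Station − 8h = 18:00 UTC (rolling into the previous day, 30 March 2017).
At the standard offset (UTC−08:30), 18:00 UTC − 8h30m = 09:30 Othund Zone standard time.
Daylight saving runs 25 March – 13 October; the standard-time date in Othund Zone, March 30, 2017, is inside that window, so Othund Zone is at UTC−07:30.
18:00 UTC − 7h30m = 10:30 Othund Zone.

10:30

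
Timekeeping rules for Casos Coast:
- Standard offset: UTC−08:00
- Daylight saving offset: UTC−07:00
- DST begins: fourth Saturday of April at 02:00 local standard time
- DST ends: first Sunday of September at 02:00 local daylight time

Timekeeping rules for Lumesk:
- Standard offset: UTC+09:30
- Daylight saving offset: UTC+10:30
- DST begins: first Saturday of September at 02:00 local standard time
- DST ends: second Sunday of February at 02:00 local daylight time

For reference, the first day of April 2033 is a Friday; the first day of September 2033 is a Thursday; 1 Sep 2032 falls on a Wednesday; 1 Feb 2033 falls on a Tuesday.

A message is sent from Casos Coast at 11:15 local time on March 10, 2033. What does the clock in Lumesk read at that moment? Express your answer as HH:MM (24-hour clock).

1 April 2033 is a Friday, so the first Saturday is April 2 and the fourth is April 23.
1 September 2033 is a Thursday, so the first Sunday is September 4.
March 10, 2033 is outside the daylight-saving period (23 April – 4 September), so Casos Coast is on standard time, UTC−08:00.
11:15 Casos Coast + 8h = 19:15 UTC.
1 September 2032 is a Wednesday, so the first Saturday is September 4.
1 February 2033 is a Tuesday, so the first Sunday is February 6 and the second is February 13.
At the standard offset (UTC+09:30), 19:15 UTC + 9h30m = 04:45 Lumesk standard time (rolling into the next day, 11 March 2033).
The standard-time date in Lumesk, March 11, 2033, does not fall between 4 September 2032 and 13 February 2033, so daylight saving is not in effect and Lumesk is at UTC+09:30.
19:15 UTC + 9h30m = 04:45 Lumesk (rolling into the next day, 11 March 2033).

04:45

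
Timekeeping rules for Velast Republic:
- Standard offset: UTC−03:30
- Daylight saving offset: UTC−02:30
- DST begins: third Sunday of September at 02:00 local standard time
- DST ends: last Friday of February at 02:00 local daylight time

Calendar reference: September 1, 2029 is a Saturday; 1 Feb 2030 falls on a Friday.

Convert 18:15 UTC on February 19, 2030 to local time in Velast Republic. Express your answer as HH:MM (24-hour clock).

1 September 2029 is a Saturday, so the first Sunday is September 2 and the third is September 16.
1 February 2030 is a Friday, so Fridays fall on 1, 8, 15, 22; the last is February 22.
At the standard offset (UTC−03:30), 18:15 UTC − 3h30m = 14:45 Velast Republic standard time.
Daylight saving runs 16 September 2029 – 22 February 2030; the standard-time date in Velast Republic, February 19, 2030, is inside that window, so Velast Republic is at UTC−02:30.
18:15 UTC − 2h30m = 15:45 local.

15:45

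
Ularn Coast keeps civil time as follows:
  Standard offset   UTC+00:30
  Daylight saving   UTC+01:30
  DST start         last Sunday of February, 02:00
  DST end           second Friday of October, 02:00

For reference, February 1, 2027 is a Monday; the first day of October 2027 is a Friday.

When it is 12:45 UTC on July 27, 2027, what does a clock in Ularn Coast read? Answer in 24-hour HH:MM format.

1 February 2027 is a Monday, so Sundays fall on 7, 14, 21, 28; the last is February 28.
1 October 2027 is a Friday, so the first Friday is October 1 and the second is October 8.
At the standard offset (UTC+00:30), 12:45 UTC + 0h30m = 13:15 Ularn Coast standard time.
The standard-time date in Ularn Coast, July 27, 2027, lies within the daylight-saving period (28 February – 8 October), so Ularn Coast is on daylight time, UTC+01:30.
12:45 UTC + 1h30m = 14:15 local.

14:15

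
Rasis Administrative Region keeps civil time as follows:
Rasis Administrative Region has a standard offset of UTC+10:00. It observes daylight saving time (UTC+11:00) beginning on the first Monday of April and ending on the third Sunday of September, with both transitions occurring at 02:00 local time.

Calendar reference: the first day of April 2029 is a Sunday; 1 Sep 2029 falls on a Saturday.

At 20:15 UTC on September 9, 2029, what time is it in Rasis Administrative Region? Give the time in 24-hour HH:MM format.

07:15

1 April 2029 is a Sunday, so the first Monday is April 2.
1 September 2029 is a Saturday, so the first Sunday is September 2 and the third is September 16.
At the standard offset (UTC+10:00), 20:15 UTC + 10h = 06:15 Rasis Administrative Region standard time (rolling into the next day, 10 September 2029).
Daylight saving runs 2 April – 16 September; the standard-time date in Rasis Administrative Region, September 10, 2029, is inside that window, so Rasis Administrative Region is at UTC+11:00.
20:15 UTC + 11h = 07:15 local (rolling into the next day, 10 September 2029).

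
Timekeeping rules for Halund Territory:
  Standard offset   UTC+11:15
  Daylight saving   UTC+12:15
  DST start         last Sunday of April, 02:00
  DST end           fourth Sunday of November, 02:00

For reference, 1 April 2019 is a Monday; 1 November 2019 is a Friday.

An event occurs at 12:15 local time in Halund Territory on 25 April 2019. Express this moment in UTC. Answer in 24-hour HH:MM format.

01:00

1 April 2019 is a Monday, so Sundays fall on 7, 14, 21, 28; the last is April 28.
1 November 2019 is a Friday, so the first Sunday is November 3 and the fourth is November 24.
Daylight saving runs 28 April – 24 November; 25 April 2019 is outside that window, so Halund Territory is on standard time at UTC+11:15.
12:15 local − 11h15m = 01:00 UTC.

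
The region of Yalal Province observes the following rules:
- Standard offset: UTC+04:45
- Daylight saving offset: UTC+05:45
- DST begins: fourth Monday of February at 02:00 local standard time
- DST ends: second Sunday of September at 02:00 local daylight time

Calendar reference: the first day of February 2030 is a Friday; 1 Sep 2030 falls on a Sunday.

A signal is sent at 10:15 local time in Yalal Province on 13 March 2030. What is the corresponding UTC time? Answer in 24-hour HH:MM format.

1 February 2030 is a Friday, so the first Monday is February 4 and the fourth is February 25.
1 September 2030 is a Sunday, so the first Sunday is September 1 and the second is September 8.
13 March 2030 lies within the daylight-saving period (25 February – 8 September), so Yalal Province is on daylight time, UTC+05:45.
10:15 local − 5h45m = 04:30 UTC.

04:30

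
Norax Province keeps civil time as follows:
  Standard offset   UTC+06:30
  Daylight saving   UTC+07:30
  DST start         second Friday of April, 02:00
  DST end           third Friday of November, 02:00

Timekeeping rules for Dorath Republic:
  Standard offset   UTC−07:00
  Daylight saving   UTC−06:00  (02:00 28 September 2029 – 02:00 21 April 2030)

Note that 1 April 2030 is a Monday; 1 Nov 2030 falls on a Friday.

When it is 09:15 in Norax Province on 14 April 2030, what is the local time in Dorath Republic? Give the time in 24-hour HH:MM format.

19:45

1 April 2030 is a Monday, so the first Friday is April 5 and the second is April 12.
1 November 2030 is a Friday, so the first Friday is November 1 and the third is November 15.
Daylight saving runs 12 April – 15 November; 14 April 2030 is inside that window, so Norax Province is at UTC+07:30.
09:15 Norax Province − 7h30m = 01:45 UTC.
At the standard offset (UTC−07:00), 01:45 UTC − 7h = 18:45 Dorath Republic standard time (rolling into the previous day, 13 April 2030).
Daylight saving runs 28 September 2029 – 21 April 2030; the standard-time date in Dorath Republic, 13 April 2030, is inside that window, so Dorath Republic is at UTC−06:00.
01:45 UTC − 6h = 19:45 Dorath Republic (rolling into the previous day, 13 April 2030).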